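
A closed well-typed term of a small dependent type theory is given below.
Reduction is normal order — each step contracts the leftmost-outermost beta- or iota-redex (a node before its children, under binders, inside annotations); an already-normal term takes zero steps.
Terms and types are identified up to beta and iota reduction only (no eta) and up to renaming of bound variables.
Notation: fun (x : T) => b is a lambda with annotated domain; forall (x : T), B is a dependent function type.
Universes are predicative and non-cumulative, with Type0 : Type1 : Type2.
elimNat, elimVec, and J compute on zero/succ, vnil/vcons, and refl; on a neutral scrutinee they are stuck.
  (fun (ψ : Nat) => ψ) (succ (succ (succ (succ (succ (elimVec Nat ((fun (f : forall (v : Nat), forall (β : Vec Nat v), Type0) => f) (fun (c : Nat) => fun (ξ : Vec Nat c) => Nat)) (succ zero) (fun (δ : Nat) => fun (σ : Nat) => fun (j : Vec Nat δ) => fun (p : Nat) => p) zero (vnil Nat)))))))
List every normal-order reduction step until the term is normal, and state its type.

normal-order reduction:
  (fun (ψ : Nat) => ψ) (succ (succ (succ (succ (succ (elimVec Nat ((fun (f : forall (v : Nat), forall (β : Vec Nat v), Type0) => f) (fun (c : Nat) => fun (ξ : Vec Nat c) => Nat)) (succ zero) (fun (δ : Nat) => fun (σ : Nat) => fun (j : Vec Nat δ) => fun (p : Nat) => p) zero (vnil Nat)))))))
  ~> succ (succ (succ (succ (succ (elimVec Nat ((fun (ψ : forall (f : Nat), forall (v : Vec Nat f), Type0) => ψ) (fun (β : Nat) => fun (c : Vec Nat β) => Nat)) (succ zero) (fun (ξ : Nat) => fun (δ : Nat) => fun (σ : Vec Nat ξ) => fun (j : Nat) => j) zero (vnil Nat))))))
  ~> succ (succ (succ (succ (succ (succ zero)))))
type:
  Nat


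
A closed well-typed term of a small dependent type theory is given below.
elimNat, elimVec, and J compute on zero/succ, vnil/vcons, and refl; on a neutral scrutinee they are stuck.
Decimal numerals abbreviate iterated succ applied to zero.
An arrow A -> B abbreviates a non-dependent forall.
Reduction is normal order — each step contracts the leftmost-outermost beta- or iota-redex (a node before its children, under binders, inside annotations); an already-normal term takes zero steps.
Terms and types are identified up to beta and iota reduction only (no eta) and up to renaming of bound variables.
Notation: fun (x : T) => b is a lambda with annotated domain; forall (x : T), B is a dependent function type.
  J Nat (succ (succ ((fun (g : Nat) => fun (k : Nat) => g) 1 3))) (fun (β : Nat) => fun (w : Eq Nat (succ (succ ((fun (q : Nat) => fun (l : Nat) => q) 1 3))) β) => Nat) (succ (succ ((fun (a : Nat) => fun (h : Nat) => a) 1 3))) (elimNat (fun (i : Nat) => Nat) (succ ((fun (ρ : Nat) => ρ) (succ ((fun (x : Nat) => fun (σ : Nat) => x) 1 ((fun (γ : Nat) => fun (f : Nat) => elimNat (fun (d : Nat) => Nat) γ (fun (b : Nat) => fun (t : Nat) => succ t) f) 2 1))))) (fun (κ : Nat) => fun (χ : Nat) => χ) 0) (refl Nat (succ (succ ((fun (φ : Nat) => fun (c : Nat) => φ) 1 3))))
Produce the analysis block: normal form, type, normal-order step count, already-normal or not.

resulting normal form:
  3
type:
  Nat
steps to reach normal form (normal order): 3
started in normal form: no
first contracted redex: a J iota-redex


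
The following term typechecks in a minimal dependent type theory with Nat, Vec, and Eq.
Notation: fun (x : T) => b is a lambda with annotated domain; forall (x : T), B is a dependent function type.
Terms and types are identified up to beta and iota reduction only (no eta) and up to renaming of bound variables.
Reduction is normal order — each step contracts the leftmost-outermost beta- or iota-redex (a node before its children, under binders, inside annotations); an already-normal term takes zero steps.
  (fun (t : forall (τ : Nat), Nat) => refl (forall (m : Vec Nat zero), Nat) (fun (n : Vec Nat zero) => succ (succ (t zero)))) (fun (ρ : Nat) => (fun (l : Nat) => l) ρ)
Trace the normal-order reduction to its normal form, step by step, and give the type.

normal-order reduction:
  (fun (t : forall (τ : Nat), Nat) => refl (forall (m : Vec Nat zero), Nat) (fun (n : Vec Nat zero) => succ (succ (t zero)))) (fun (ρ : Nat) => (fun (l : Nat) => l) ρ)
  ~> refl (forall (t : Vec Nat zero), Nat) (fun (τ : Vec Nat zero) => succ (succ ((fun (m : Nat) => (fun (n : Nat) => n) m) zero)))
  ~> refl (forall (t : Vec Nat zero), Nat) (fun (τ : Vec Nat zero) => succ (succ ((fun (m : Nat) => m) zero)))
  ~> refl (forall (t : Vec Nat zero), Nat) (fun (τ : Vec Nat zero) => succ (succ zero))
the term's type:
  Eq (forall (t : Vec Nat zero), Nat) (fun (τ : Vec Nat zero) => succ (succ zero)) (fun (m : Vec Nat zero) => succ (succ zero))


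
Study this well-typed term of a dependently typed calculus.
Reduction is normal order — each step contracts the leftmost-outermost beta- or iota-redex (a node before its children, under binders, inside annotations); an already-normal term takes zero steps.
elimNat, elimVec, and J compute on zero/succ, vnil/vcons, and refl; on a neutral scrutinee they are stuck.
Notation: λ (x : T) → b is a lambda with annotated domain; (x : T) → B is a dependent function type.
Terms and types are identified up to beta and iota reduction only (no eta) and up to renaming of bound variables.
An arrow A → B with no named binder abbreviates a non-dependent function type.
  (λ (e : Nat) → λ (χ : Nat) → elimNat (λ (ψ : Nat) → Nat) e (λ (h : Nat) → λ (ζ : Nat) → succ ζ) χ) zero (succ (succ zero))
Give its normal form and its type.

normal form:
  succ (succ zero)
the term's type:
  Nat
observation: the first redex contracted is a beta-redex; the normal form is reached in 9 normal-order steps.


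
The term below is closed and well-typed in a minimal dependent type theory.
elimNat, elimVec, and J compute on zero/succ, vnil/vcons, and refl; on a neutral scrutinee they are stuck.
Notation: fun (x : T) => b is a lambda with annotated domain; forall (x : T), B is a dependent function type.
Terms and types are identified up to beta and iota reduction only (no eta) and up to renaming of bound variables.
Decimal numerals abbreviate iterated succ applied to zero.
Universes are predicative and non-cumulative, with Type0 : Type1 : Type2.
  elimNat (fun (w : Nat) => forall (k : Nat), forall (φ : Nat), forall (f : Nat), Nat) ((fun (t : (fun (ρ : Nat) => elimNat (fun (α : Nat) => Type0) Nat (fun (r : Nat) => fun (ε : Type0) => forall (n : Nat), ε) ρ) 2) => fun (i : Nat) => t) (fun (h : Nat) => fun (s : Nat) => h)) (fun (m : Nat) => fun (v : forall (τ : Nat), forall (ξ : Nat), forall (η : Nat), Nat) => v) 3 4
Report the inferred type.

the term's type:
  forall (w : Nat), forall (k : Nat), Nat


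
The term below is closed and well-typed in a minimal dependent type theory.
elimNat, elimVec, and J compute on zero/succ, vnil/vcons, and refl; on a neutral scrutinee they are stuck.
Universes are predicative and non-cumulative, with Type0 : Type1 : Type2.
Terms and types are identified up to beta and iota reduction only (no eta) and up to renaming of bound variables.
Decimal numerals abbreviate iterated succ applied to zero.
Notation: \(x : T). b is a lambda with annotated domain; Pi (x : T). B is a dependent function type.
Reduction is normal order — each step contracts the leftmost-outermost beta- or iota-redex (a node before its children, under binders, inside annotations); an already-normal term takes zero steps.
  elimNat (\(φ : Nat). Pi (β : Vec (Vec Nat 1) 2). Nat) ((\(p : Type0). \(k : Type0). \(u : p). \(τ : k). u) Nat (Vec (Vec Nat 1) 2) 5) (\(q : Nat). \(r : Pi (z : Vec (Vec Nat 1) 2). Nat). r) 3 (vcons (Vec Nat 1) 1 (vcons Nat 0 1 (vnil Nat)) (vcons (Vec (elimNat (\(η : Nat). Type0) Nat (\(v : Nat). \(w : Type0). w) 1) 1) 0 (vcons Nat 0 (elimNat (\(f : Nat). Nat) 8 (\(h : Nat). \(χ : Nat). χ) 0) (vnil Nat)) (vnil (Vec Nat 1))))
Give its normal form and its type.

normal form:
  5
inferred type:
  Nat


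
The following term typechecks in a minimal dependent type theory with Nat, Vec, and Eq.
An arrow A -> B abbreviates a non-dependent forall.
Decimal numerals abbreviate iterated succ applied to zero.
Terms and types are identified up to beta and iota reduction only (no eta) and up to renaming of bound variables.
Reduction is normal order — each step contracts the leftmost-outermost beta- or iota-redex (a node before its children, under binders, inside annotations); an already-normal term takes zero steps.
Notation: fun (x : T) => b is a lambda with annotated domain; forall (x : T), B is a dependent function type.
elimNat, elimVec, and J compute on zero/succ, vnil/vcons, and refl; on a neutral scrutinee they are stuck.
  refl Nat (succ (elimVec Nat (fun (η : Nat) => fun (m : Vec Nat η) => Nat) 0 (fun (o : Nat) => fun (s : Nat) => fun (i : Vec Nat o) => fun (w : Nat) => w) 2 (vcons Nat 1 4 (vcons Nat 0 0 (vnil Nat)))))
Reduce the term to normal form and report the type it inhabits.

reduced normal form:
  refl Nat 1
type:
  Eq Nat 1 1


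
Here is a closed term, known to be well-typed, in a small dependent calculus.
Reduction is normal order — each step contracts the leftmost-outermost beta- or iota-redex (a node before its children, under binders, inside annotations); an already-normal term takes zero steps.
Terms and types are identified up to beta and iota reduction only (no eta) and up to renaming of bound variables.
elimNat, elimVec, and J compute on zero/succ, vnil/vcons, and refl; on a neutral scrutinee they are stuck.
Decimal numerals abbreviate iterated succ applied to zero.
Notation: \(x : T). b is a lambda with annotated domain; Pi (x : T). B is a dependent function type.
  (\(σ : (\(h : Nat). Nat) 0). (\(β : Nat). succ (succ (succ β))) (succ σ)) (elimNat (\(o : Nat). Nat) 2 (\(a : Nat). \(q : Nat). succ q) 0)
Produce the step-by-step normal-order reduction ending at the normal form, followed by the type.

normal-order reduction:
  (\(σ : (\(h : Nat). Nat) 0). (\(β : Nat). succ (succ (succ β))) (succ σ)) (elimNat (\(o : Nat). Nat) 2 (\(a : Nat). \(q : Nat). succ q) 0)
  ~> (\(σ : Nat). succ (succ (succ σ))) (succ (elimNat (\(h : Nat). Nat) 2 (\(β : Nat). \(o : Nat). succ o) 0))
  ~> succ (succ (succ (succ (elimNat (\(σ : Nat). Nat) 2 (\(h : Nat). \(β : Nat). succ β) 0))))
  ~> 6
inferred type:
  Nat


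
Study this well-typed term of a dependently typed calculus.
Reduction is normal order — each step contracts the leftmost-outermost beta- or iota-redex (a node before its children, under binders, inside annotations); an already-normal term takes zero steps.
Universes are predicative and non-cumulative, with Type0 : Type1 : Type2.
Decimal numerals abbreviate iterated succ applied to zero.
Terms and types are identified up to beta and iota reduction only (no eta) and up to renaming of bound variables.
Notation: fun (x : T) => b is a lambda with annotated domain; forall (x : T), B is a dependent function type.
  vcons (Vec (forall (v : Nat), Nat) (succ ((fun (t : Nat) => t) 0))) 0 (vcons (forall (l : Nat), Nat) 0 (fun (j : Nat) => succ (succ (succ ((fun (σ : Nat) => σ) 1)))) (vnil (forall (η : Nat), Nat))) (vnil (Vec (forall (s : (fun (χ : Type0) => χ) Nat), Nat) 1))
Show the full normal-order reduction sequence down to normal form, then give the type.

normal-order reduction sequence:
  vcons (Vec (forall (v : Nat), Nat) (succ ((fun (t : Nat) => t) 0))) 0 (vcons (forall (l : Nat), Nat) 0 (fun (j : Nat) => succ (succ (succ ((fun (σ : Nat) => σ) 1)))) (vnil (forall (η : Nat), Nat))) (vnil (Vec (forall (s : (fun (χ : Type0) => χ) Nat), Nat) 1))
  ~> vcons (Vec (forall (v : Nat), Nat) 1) 0 (vcons (forall (t : Nat), Nat) 0 (fun (l : Nat) => succ (succ (succ ((fun (j : Nat) => j) 1)))) (vnil (forall (σ : Nat), Nat))) (vnil (Vec (forall (η : (fun (s : Type0) => s) Nat), Nat) 1))
  ~> vcons (Vec (forall (v : Nat), Nat) 1) 0 (vcons (forall (t : Nat), Nat) 0 (fun (l : Nat) => 4) (vnil (forall (j : Nat), Nat))) (vnil (Vec (forall (σ : (fun (η : Type0) => η) Nat), Nat) 1))
  ~> vcons (Vec (forall (v : Nat), Nat) 1) 0 (vcons (forall (t : Nat), Nat) 0 (fun (l : Nat) => 4) (vnil (forall (j : Nat), Nat))) (vnil (Vec (forall (σ : Nat), Nat) 1))
type:
  Vec (Vec (forall (v : Nat), Nat) 1) 1


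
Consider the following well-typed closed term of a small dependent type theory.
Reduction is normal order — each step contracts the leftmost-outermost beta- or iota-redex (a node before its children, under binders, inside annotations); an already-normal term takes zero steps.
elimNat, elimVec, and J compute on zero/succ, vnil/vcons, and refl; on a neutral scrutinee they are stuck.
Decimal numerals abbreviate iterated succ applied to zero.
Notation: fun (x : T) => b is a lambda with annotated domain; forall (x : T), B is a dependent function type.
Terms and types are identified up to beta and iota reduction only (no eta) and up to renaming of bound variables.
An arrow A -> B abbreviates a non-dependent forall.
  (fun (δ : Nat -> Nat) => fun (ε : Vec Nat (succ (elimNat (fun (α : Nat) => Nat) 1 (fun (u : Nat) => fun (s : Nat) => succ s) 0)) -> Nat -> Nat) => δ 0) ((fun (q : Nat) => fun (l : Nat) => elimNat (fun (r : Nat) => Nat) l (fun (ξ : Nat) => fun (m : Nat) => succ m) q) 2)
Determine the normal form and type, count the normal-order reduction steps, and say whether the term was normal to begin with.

resulting normal form:
  fun (δ : Vec Nat 2 -> Nat -> Nat) => 2
inferred type:
  (Vec Nat 2 -> Nat -> Nat) -> Nat
steps to reach normal form (normal order): 11
started in normal form: no
first contracted redex: a beta-redex


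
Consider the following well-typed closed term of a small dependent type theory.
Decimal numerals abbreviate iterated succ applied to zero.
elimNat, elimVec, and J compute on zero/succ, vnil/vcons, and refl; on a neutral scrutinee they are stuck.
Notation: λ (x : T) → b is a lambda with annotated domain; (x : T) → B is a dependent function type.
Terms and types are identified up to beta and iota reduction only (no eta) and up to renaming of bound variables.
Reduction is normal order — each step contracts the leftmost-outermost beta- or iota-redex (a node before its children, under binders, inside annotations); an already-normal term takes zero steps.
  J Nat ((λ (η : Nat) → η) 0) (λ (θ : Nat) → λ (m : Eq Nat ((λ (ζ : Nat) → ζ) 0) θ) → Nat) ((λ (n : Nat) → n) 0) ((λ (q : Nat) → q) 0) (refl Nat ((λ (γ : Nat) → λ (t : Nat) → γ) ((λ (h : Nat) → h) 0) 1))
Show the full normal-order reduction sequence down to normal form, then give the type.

normal-order reduction sequence:
  J Nat ((λ (η : Nat) → η) 0) (λ (θ : Nat) → λ (m : Eq Nat ((λ (ζ : Nat) → ζ) 0) θ) → Nat) ((λ (n : Nat) → n) 0) ((λ (q : Nat) → q) 0) (refl Nat ((λ (γ : Nat) → λ (t : Nat) → γ) ((λ (h : Nat) → h) 0) 1))
  ~> (λ (η : Nat) → η) 0
  ~> 0
type:
  Nat


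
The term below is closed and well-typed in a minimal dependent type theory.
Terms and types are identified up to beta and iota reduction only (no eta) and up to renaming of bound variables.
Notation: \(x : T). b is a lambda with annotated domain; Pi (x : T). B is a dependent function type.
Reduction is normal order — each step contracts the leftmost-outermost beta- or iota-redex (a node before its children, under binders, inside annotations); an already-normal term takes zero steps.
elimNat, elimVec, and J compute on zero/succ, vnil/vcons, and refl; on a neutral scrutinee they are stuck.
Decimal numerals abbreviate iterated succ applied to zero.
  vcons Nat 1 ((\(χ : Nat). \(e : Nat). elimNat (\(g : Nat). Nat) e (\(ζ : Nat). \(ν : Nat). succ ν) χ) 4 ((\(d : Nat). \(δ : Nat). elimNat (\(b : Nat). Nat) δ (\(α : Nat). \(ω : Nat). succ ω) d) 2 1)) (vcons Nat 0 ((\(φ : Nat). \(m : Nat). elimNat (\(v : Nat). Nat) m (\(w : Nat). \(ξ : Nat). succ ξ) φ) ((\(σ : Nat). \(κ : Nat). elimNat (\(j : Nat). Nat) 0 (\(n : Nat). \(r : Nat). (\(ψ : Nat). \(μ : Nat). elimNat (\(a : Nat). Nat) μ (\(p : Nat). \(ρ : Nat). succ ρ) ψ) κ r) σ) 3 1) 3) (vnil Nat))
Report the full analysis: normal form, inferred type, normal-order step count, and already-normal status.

resulting normal form:
  vcons Nat 1 7 (vcons Nat 0 6 (vnil Nat))
type:
  Vec Nat 2
normal-order step count: 66
term was already normal: no
first contracted redex: a beta-redex


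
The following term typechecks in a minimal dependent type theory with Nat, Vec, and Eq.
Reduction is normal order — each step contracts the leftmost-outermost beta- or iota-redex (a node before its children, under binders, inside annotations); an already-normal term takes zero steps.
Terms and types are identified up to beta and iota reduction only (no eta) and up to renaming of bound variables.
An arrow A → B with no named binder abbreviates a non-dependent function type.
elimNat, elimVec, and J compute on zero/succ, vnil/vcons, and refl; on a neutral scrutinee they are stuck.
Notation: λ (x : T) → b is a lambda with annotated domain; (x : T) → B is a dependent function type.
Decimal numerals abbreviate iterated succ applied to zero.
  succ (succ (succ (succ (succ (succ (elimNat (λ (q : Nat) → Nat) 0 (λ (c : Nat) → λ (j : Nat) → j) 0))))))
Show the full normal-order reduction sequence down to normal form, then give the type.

normal-order reduction sequence:
  succ (succ (succ (succ (succ (succ (elimNat (λ (q : Nat) → Nat) 0 (λ (c : Nat) → λ (j : Nat) → j) 0))))))
  ~> 6
type:
  Nat


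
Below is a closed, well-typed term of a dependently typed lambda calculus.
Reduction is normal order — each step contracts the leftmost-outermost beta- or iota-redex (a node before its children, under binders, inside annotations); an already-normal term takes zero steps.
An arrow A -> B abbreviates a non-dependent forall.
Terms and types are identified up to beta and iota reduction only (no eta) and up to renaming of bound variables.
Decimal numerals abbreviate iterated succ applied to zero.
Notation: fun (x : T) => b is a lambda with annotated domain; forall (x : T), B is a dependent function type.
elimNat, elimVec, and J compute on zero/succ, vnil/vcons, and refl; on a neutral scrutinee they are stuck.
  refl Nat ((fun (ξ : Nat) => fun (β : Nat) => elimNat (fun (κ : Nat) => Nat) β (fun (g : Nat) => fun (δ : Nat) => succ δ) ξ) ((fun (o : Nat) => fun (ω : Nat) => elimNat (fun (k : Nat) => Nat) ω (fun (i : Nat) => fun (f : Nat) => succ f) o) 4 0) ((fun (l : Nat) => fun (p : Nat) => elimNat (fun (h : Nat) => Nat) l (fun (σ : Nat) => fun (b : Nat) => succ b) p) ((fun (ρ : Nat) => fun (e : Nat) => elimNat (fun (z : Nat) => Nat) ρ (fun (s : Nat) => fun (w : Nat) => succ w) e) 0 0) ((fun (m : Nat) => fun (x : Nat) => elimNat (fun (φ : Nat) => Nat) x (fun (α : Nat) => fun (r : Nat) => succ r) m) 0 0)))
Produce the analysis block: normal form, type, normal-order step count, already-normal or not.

normal form:
  refl Nat 4
inferred type:
  Eq Nat 4 4
normal-order step count: 39
term was already normal: no
first contracted redex: a beta-redex


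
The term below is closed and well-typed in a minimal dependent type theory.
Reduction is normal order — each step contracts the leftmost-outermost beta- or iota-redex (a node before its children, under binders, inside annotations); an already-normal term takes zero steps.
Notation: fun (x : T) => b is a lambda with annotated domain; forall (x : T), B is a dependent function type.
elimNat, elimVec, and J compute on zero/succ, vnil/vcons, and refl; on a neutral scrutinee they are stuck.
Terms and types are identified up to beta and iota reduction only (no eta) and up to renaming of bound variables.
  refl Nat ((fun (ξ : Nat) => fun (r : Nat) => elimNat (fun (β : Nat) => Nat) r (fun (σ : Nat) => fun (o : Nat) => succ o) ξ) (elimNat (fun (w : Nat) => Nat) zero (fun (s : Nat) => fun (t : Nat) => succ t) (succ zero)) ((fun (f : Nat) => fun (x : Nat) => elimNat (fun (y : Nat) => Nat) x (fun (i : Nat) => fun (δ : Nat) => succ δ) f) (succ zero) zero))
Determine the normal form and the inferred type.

resulting normal form:
  refl Nat (succ (succ zero))
type:
  Eq Nat (succ (succ zero)) (succ (succ zero))


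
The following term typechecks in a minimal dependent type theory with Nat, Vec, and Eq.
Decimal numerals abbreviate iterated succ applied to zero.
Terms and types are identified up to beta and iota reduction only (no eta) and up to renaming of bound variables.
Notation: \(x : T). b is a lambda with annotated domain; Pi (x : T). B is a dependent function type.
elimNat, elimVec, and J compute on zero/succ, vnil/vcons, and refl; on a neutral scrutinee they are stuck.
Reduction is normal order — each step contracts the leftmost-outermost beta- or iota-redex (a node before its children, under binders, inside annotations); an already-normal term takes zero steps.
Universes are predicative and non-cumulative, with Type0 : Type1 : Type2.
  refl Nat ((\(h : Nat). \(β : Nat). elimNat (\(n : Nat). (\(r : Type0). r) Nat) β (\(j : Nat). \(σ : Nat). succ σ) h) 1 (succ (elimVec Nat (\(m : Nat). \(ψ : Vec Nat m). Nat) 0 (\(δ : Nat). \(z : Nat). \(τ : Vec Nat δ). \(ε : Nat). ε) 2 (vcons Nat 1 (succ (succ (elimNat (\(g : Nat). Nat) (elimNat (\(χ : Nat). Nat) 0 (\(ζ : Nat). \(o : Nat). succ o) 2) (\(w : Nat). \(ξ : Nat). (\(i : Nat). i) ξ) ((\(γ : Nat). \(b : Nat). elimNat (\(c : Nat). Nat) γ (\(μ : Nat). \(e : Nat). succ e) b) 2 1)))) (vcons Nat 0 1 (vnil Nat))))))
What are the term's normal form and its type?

reduced normal form:
  refl Nat 2
the term's type:
  Eq Nat 2 2
observation: 17 normal-order steps separate the term from its normal form.


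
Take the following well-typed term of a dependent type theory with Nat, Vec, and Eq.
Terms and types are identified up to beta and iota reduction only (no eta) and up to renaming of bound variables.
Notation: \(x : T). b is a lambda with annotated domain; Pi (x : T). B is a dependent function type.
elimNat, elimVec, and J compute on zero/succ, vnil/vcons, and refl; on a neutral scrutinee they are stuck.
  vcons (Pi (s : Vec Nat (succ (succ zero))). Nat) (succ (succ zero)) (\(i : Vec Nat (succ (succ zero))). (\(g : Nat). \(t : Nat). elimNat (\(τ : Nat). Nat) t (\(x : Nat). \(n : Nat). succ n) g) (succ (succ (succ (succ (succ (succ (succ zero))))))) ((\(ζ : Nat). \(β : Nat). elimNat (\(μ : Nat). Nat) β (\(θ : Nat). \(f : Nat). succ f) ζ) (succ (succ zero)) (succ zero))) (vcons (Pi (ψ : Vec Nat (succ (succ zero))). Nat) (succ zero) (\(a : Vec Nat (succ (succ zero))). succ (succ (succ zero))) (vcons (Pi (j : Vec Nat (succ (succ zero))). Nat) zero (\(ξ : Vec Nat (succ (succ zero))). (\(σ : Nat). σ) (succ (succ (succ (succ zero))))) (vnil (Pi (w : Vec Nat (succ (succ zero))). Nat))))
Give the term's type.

the term's type:
  Vec (Pi (s : Vec Nat (succ (succ zero))). Nat) (succ (succ (succ zero)))


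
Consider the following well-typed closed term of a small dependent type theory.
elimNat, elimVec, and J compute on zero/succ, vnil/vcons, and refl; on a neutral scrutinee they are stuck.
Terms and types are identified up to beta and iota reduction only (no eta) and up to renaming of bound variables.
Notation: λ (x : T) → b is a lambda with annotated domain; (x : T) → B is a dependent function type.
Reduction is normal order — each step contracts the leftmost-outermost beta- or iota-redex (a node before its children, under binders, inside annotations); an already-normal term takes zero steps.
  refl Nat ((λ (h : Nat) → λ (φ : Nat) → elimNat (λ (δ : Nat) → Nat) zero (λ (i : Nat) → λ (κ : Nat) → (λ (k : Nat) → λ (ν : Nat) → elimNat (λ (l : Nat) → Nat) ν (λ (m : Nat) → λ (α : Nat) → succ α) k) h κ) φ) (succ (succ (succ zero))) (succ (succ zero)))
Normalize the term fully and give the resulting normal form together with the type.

resulting normal form:
  refl Nat (succ (succ (succ (succ (succ (succ zero))))))
inferred type:
  Eq Nat (succ (succ (succ (succ (succ (succ zero)))))) (succ (succ (succ (succ (succ (succ zero))))))
observation: reduction starts at a beta-redex, and 33 normal-order steps reach the normal form.


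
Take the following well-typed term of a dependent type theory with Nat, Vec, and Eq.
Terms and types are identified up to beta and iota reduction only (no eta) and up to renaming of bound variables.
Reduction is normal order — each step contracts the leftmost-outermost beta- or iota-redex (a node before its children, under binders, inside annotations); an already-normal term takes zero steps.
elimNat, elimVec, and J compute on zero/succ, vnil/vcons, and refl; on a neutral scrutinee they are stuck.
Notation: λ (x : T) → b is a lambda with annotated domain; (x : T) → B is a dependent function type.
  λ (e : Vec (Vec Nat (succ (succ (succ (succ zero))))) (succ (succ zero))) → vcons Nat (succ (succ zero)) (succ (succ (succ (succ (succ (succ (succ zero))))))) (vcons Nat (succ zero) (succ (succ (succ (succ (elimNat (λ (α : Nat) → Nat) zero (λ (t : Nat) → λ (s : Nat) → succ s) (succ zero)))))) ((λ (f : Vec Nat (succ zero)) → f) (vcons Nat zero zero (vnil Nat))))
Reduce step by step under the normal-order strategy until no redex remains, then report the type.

reduction (normal order):
  λ (e : Vec (Vec Nat (succ (succ (succ (succ zero))))) (succ (succ zero))) → vcons Nat (succ (succ zero)) (succ (succ (succ (succ (succ (succ (succ zero))))))) (vcons Nat (succ zero) (succ (succ (succ (succ (elimNat (λ (α : Nat) → Nat) zero (λ (t : Nat) → λ (s : Nat) → succ s) (succ zero)))))) ((λ (f : Vec Nat (succ zero)) → f) (vcons Nat zero zero (vnil Nat))))
  ~> λ (e : Vec (Vec Nat (succ (succ (succ (succ zero))))) (succ (succ zero))) → vcons Nat (succ (succ zero)) (succ (succ (succ (succ (succ (succ (succ zero))))))) (vcons Nat (succ zero) (succ (succ (succ (succ ((λ (α : Nat) → λ (t : Nat) → succ t) zero (elimNat (λ (s : Nat) → Nat) zero (λ (f : Nat) → λ (m : Nat) → succ m) zero)))))) ((λ (ω : Vec Nat (succ zero)) → ω) (vcons Nat zero zero (vnil Nat))))
  ~> λ (e : Vec (Vec Nat (succ (succ (succ (succ zero))))) (succ (succ zero))) → vcons Nat (succ (succ zero)) (succ (succ (succ (succ (succ (succ (succ zero))))))) (vcons Nat (succ zero) (succ (succ (succ (succ ((λ (α : Nat) → succ α) (elimNat (λ (t : Nat) → Nat) zero (λ (s : Nat) → λ (f : Nat) → succ f) zero)))))) ((λ (m : Vec Nat (succ zero)) → m) (vcons Nat zero zero (vnil Nat))))
  ~> λ (e : Vec (Vec Nat (succ (succ (succ (succ zero))))) (succ (succ zero))) → vcons Nat (succ (succ zero)) (succ (succ (succ (succ (succ (succ (succ zero))))))) (vcons Nat (succ zero) (succ (succ (succ (succ (succ (elimNat (λ (α : Nat) → Nat) zero (λ (t : Nat) → λ (s : Nat) → succ s) zero)))))) ((λ (f : Vec Nat (succ zero)) → f) (vcons Nat zero zero (vnil Nat))))
  ~> λ (e : Vec (Vec Nat (succ (succ (succ (succ zero))))) (succ (succ zero))) → vcons Nat (succ (succ zero)) (succ (succ (succ (succ (succ (succ (succ zero))))))) (vcons Nat (succ zero) (succ (succ (succ (succ (succ zero))))) ((λ (α : Vec Nat (succ zero)) → α) (vcons Nat zero zero (vnil Nat))))
  ~> λ (e : Vec (Vec Nat (succ (succ (succ (succ zero))))) (succ (succ zero))) → vcons Nat (succ (succ zero)) (succ (succ (succ (succ (succ (succ (succ zero))))))) (vcons Nat (succ zero) (succ (succ (succ (succ (succ zero))))) (vcons Nat zero zero (vnil Nat)))
the term's type:
  (e : Vec (Vec Nat (succ (succ (succ (succ zero))))) (succ (succ zero))) → Vec Nat (succ (succ (succ zero)))


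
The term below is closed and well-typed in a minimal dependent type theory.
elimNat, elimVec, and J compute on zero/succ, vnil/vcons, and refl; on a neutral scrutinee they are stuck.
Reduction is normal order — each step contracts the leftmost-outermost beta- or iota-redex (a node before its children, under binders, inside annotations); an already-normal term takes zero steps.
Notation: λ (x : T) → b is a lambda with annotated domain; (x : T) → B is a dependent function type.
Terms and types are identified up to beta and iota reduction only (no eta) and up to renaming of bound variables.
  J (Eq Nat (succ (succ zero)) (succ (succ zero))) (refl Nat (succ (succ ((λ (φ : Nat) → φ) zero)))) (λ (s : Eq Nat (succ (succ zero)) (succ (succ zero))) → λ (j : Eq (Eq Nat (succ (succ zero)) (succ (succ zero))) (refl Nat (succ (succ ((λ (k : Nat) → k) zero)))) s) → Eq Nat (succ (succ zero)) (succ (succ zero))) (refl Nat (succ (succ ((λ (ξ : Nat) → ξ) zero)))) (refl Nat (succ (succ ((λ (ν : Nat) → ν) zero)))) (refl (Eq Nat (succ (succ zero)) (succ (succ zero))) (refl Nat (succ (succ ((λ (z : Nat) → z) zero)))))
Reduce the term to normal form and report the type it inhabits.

normal form:
  refl Nat (succ (succ zero))
the term's type:
  Eq Nat (succ (succ zero)) (succ (succ zero))
observation: the first redex contracted is a J iota-redex; the normal form is reached in 2 normal-order steps.


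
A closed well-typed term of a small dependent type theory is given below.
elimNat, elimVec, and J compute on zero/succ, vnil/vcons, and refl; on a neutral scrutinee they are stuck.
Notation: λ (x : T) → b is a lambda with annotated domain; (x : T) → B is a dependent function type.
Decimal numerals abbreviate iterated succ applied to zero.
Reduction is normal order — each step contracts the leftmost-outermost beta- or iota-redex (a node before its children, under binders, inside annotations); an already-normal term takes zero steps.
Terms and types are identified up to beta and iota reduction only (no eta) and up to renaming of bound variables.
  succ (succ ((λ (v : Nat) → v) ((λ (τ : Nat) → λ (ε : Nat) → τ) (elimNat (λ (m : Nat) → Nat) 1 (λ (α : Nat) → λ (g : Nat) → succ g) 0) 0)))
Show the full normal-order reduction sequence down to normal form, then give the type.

normal-order reduction:
  succ (succ ((λ (v : Nat) → v) ((λ (τ : Nat) → λ (ε : Nat) → τ) (elimNat (λ (m : Nat) → Nat) 1 (λ (α : Nat) → λ (g : Nat) → succ g) 0) 0)))
  ~> succ (succ ((λ (v : Nat) → λ (τ : Nat) → v) (elimNat (λ (ε : Nat) → Nat) 1 (λ (m : Nat) → λ (α : Nat) → succ α) 0) 0))
  ~> succ (succ ((λ (v : Nat) → elimNat (λ (τ : Nat) → Nat) 1 (λ (ε : Nat) → λ (m : Nat) → succ m) 0) 0))
  ~> succ (succ (elimNat (λ (v : Nat) → Nat) 1 (λ (τ : Nat) → λ (ε : Nat) → succ ε) 0))
  ~> 3
inferred type:
  Nat


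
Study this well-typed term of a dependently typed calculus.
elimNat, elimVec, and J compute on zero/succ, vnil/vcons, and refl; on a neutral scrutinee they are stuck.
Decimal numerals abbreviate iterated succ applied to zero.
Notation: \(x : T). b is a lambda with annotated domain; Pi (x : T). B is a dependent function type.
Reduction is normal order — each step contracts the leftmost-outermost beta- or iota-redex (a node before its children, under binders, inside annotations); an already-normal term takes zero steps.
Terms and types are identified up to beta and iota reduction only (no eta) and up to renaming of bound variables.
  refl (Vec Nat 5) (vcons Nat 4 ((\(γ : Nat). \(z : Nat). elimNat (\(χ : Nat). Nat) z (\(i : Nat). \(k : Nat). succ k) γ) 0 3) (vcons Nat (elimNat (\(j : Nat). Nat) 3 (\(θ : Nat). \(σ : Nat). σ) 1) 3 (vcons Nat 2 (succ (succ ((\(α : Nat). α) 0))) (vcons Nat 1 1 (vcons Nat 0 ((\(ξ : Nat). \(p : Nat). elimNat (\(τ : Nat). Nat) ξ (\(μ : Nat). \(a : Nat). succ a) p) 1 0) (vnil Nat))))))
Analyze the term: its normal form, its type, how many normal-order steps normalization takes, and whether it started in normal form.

reduced normal form:
  refl (Vec Nat 5) (vcons Nat 4 3 (vcons Nat 3 3 (vcons Nat 2 2 (vcons Nat 1 1 (vcons Nat 0 1 (vnil Nat))))))
inferred type:
  Eq (Vec Nat 5) (vcons Nat 4 3 (vcons Nat 3 3 (vcons Nat 2 2 (vcons Nat 1 1 (vcons Nat 0 1 (vnil Nat)))))) (vcons Nat 4 3 (vcons Nat 3 3 (vcons Nat 2 2 (vcons Nat 1 1 (vcons Nat 0 1 (vnil Nat))))))
steps to reach normal form (normal order): 11
term was already normal: no
first redex: a beta-redex


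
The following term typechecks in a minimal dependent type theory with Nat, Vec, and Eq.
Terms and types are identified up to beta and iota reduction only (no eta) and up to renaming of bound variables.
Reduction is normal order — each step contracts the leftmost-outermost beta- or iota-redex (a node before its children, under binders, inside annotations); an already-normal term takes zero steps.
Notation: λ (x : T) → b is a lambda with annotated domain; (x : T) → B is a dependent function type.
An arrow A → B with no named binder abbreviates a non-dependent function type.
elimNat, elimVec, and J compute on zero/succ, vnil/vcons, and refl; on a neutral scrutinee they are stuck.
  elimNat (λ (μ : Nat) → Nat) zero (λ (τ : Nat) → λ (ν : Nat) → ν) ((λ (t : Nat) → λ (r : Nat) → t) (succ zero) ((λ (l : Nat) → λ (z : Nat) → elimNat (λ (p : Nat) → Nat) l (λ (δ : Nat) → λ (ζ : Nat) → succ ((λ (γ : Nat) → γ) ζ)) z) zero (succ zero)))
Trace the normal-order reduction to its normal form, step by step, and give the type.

reduction (normal order):
  elimNat (λ (μ : Nat) → Nat) zero (λ (τ : Nat) → λ (ν : Nat) → ν) ((λ (t : Nat) → λ (r : Nat) → t) (succ zero) ((λ (l : Nat) → λ (z : Nat) → elimNat (λ (p : Nat) → Nat) l (λ (δ : Nat) → λ (ζ : Nat) → succ ((λ (γ : Nat) → γ) ζ)) z) zero (succ zero)))
  ~> elimNat (λ (μ : Nat) → Nat) zero (λ (τ : Nat) → λ (ν : Nat) → ν) ((λ (t : Nat) → succ zero) ((λ (r : Nat) → λ (l : Nat) → elimNat (λ (z : Nat) → Nat) r (λ (p : Nat) → λ (δ : Nat) → succ ((λ (ζ : Nat) → ζ) δ)) l) zero (succ zero)))
  ~> elimNat (λ (μ : Nat) → Nat) zero (λ (τ : Nat) → λ (ν : Nat) → ν) (succ zero)
  ~> (λ (μ : Nat) → λ (τ : Nat) → τ) zero (elimNat (λ (ν : Nat) → Nat) zero (λ (t : Nat) → λ (r : Nat) → r) zero)
  ~> (λ (μ : Nat) → μ) (elimNat (λ (τ : Nat) → Nat) zero (λ (ν : Nat) → λ (t : Nat) → t) zero)
  ~> elimNat (λ (μ : Nat) → Nat) zero (λ (τ : Nat) → λ (ν : Nat) → ν) zero
  ~> zero
type:
  Nat


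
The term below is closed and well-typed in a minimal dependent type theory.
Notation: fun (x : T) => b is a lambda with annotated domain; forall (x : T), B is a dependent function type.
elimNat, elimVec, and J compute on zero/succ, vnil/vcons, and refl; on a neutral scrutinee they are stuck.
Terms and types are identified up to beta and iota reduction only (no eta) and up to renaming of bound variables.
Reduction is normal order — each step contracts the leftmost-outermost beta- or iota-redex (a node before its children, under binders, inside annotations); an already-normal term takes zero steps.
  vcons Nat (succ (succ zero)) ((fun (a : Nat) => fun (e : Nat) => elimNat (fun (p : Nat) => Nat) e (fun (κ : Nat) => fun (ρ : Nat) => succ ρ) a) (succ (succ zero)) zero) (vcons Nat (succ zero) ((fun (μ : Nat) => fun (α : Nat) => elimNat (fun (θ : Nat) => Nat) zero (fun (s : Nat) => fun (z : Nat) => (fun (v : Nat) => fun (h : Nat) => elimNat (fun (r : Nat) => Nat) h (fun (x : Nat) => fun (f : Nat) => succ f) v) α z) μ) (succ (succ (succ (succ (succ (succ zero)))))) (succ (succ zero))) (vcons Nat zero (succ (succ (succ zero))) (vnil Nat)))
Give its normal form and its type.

resulting normal form:
  vcons Nat (succ (succ zero)) (succ (succ zero)) (vcons Nat (succ zero) (succ (succ (succ (succ (succ (succ (succ (succ (succ (succ (succ (succ zero)))))))))))) (vcons Nat zero (succ (succ (succ zero))) (vnil Nat)))
inferred type:
  Vec Nat (succ (succ (succ zero)))
observation: normalization takes exactly 84 steps under the normal-order strategy.


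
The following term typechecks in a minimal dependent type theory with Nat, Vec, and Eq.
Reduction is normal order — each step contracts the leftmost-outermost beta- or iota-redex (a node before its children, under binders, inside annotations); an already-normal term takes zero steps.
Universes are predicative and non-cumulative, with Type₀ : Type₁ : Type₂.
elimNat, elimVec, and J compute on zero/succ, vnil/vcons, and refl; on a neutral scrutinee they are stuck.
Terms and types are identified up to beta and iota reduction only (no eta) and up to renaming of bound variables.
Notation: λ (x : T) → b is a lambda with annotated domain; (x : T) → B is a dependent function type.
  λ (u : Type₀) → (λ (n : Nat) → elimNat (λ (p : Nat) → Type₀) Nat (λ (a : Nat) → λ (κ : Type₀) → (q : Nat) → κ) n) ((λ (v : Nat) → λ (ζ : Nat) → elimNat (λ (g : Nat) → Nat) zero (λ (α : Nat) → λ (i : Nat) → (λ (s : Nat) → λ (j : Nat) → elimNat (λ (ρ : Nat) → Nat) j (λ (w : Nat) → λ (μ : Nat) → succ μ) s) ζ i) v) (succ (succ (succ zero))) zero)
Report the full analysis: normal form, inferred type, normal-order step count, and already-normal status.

resulting normal form:
  λ (u : Type₀) → Nat
the term's type:
  (u : Type₀) → Type₀
normal-order step count: 23
started in normal form: no
first redex: a beta-redex


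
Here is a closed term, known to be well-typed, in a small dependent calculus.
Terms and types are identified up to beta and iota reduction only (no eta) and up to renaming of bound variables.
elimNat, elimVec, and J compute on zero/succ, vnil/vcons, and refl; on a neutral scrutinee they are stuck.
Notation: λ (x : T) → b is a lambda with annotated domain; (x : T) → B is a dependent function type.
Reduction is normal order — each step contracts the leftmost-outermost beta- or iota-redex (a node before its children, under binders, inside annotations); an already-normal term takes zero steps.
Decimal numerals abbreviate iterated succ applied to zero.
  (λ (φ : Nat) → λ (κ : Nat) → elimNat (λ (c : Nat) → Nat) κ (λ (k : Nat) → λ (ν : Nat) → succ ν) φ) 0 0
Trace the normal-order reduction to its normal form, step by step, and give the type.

normal-order reduction sequence:
  (λ (φ : Nat) → λ (κ : Nat) → elimNat (λ (c : Nat) → Nat) κ (λ (k : Nat) → λ (ν : Nat) → succ ν) φ) 0 0
  ~> (λ (φ : Nat) → elimNat (λ (κ : Nat) → Nat) φ (λ (c : Nat) → λ (k : Nat) → succ k) 0) 0
  ~> elimNat (λ (φ : Nat) → Nat) 0 (λ (κ : Nat) → λ (c : Nat) → succ c) 0
  ~> 0
inferred type:
  Nat


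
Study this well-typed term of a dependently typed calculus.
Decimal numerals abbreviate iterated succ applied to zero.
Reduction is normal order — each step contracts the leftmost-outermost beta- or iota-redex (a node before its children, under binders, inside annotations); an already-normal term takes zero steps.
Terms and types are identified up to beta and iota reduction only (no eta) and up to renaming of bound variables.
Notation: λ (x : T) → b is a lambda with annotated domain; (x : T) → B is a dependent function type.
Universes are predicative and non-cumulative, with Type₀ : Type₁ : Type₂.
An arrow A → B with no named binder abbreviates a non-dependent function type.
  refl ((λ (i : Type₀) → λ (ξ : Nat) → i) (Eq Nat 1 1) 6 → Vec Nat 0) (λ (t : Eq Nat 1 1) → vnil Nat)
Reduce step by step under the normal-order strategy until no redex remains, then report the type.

normal-order reduction:
  refl ((λ (i : Type₀) → λ (ξ : Nat) → i) (Eq Nat 1 1) 6 → Vec Nat 0) (λ (t : Eq Nat 1 1) → vnil Nat)
  ~> refl ((λ (i : Nat) → Eq Nat 1 1) 6 → Vec Nat 0) (λ (ξ : Eq Nat 1 1) → vnil Nat)
  ~> refl (Eq Nat 1 1 → Vec Nat 0) (λ (i : Eq Nat 1 1) → vnil Nat)
the term's type:
  Eq (Eq Nat 1 1 → Vec Nat 0) (λ (i : Eq Nat 1 1) → vnil Nat) (λ (ξ : Eq Nat 1 1) → vnil Nat)


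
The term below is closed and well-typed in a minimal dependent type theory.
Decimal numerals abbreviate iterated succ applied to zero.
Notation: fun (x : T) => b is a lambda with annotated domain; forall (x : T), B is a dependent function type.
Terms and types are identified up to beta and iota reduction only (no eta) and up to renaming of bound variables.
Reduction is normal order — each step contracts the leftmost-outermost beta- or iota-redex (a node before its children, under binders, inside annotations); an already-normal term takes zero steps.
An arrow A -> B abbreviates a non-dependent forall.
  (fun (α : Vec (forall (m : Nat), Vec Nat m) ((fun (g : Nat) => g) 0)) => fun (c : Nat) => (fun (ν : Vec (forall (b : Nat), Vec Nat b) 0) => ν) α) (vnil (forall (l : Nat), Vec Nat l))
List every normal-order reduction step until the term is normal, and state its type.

reduction (normal order):
  (fun (α : Vec (forall (m : Nat), Vec Nat m) ((fun (g : Nat) => g) 0)) => fun (c : Nat) => (fun (ν : Vec (forall (b : Nat), Vec Nat b) 0) => ν) α) (vnil (forall (l : Nat), Vec Nat l))
  ~> fun (α : Nat) => (fun (m : Vec (forall (g : Nat), Vec Nat g) 0) => m) (vnil (forall (c : Nat), Vec Nat c))
  ~> fun (α : Nat) => vnil (forall (m : Nat), Vec Nat m)
type:
  Nat -> Vec (forall (α : Nat), Vec Nat α) 0
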